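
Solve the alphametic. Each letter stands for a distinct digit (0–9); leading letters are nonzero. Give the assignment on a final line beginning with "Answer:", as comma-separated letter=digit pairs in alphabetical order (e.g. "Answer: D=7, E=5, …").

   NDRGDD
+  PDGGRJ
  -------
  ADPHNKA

Step 1. [col 1: D + J ≡ A (mod 10)] several values work for J in column 1 (D + J ≡ A (mod 10), carry-in 0); try J=7, so J=7.
Step 2. [col 1: D + J ≡ A (mod 10)] A=1 is one option consistent with column 1 (D + J ≡ A (mod 10), carry-in 0) — take it ⇒ A=1.
Step 3. [col 1: D + J ≡ A (mod 10)] in column 1 we have D+J≡A with carry-in 0; given J=7, A=1 and digits 1,7 already taken and all letters distinct, that pins D to 4 ⇒ D=4.
Step 4. [col 2: D + R ≡ K (mod 10)] K=3 is one option consistent with column 2 (D + R ≡ K (mod 10), carry-in 1) — take it, so K=3.
Step 5. [col 2: D + R ≡ K (mod 10)] in column 2 we have D+R≡K with carry-in 1; given D=4, K=3 and digits 1,3,4,7 already taken and all letters distinct, that pins R to 8. So R=8.
Step 6. [col 3: G + G ≡ N (mod 10)] in column 3 we have G+G≡N with carry-in 1; given nothing yet and digits 1,3,4,7,8 already taken and all letters distinct, that pins G to 2, so G=2.
Step 7. [col 3: G + G ≡ N (mod 10)] from column 3 (G=2, carry-in 1, digits 1,2,3,4,7,8 already taken and all letters distinct): N must equal 5 ⇒ N=5.
Step 8. [col 4: R + G ≡ H (mod 10)] from column 4 (R=8, G=2, carry-in 0, digits 1,2,3,4,5,7,8 already taken and all letters distinct): H must equal 0 ⇒ H=0.
Step 9. [col 5: D + D ≡ P (mod 10)] in column 5 we have D+D≡P with carry-in 1; given D=4 and digits 0,1,2,3,4,5,7,8 already taken and all letters distinct, that pins P to 9. So P=9.

Answer: A=1, D=4, G=2, H=0, J=7, K=3, N=5, P=9, R=8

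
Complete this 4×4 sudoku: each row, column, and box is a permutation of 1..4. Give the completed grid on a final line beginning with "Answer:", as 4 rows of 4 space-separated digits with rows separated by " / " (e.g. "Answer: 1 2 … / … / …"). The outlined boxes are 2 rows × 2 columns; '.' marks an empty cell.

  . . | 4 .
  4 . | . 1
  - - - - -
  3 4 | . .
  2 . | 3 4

Step 1. [r2c3∈{2}] r2c3 is down to just 2, so r2c3=2.
Step 2. [r1c2∈{1,2,3}] across row 1, 2 lands solely at r1c2 ⇒ r1c2=2.
Step 3. [r1c4∈{3}] r1c4 is down to just 3 ⇒ r1c4=3.
Step 4. [r1c1∈{1}] nothing but 1 survives at r1c1, so r1c1=1.
Step 5. [r2c2∈{3}] only 3 remains possible at r2c2, so r2c2=3.
Step 6. [r4c2∈{1}] r4c2 has the single candidate 1 ⇒ r4c2=1.
Step 7. [r3c4∈{2}] only 2 remains possible at r3c4 ⇒ r3c4=2.
Step 8. [r3c3∈{1}] r3c3's peers cover all but 1. So r3c3=1.

Answer: 1 2 4 3 / 4 3 2 1 / 3 4 1 2 / 2 1 3 4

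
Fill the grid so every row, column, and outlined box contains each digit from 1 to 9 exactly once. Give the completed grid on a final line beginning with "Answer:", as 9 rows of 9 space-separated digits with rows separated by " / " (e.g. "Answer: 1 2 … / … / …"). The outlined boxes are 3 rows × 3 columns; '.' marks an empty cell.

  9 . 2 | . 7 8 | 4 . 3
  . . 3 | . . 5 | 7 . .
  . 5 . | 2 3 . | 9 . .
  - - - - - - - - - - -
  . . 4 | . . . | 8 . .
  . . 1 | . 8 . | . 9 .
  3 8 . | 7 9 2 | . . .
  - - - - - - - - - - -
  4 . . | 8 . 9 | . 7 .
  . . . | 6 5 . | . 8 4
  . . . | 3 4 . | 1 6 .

Step 1. [r3c8∈{1}] nothing but 1 survives at r3c8. So r3c8=1.
Step 2. [r1c2∈{1,6}] across row 1, 6 lands solely at r1c2, so r1c2=6.
Step 3. [r7c5∈{1,2}] 2 has one home in col 5: r7c5, so r7c5=2.
Step 4. [r7c9∈{5}] r7c9 has the single candidate 5, so r7c9=5.
Step 5. [r4c2∈{2,7,9}] r4c2 is the only open cell in row 4 admitting 9 ⇒ r4c2=9.
Step 6. [r7c2∈{1,3}] in row 7, 1 fits only at r7c2. So r7c2=1.
Step 7. [r4c8∈{2,3,5}] r4c8 is the only open cell in col 8 admitting 3 ⇒ r4c8=3.
Step 8. [r9c6∈{7}] only 7 remains possible at r9c6. So r9c6=7.
Step 9. [r9c2∈{2}] r9c2 is down to just 2 ⇒ r9c2=2.
Step 10. [r8c1∈{7}] only 7 remains possible at r8c1. So r8c1=7.
Step 11. [r4c9∈{1,2,6,7}] in row 4, 7 fits only at r4c9, so r4c9=7.
Step 12. [r3c1∈{8}] r3c1 has the single candidate 8 ⇒ r3c1=8.
Step 13. [r3c9∈{6}] nothing but 6 survives at r3c9 ⇒ r3c9=6.
Step 14. [r1c4∈{1}] nothing but 1 survives at r1c4. So r1c4=1.
Step 15. [r4c1∈{2,5,6}] in row 4, 2 fits only at r4c1, so r4c1=2.
Step 16. [r5c1∈{5,6}] col 1 places 6 nowhere but r5c1 ⇒ r5c1=6.
Step 17. [r6c3∈{5}] r6c3 has the single candidate 5 ⇒ r6c3=5.
Step 18. [r3c6∈{4}] r3c6 is down to just 4 ⇒ r3c6=4.
Step 19. [r5c9∈{2}] only 2 remains possible at r5c9 ⇒ r5c9=2.
Step 20. [r4c6∈{1,6}] in col 6, 6 fits only at r4c6 ⇒ r4c6=6.
Step 21. [r7c7∈{3}] r7c7's peers cover all but 3 ⇒ r7c7=3.
Step 22. [r5c7∈{5}] r5c7's peers cover all but 5, so r5c7=5.
Step 23. [r9c3∈{8,9}] in row 9, 8 fits only at r9c3 ⇒ r9c3=8.
Step 24. [r4c5∈{1}] r4c5's peers cover all but 1, so r4c5=1.
Step 25. [r6c9∈{1}] r6c9 has the single candidate 1. So r6c9=1.
Step 26. [r5c6∈{3}] r5c6 is down to just 3 ⇒ r5c6=3.
Step 27. [r2c4∈{9}] only 9 remains possible at r2c4 ⇒ r2c4=9.
Step 28. [r3c3∈{7}] r3c3's peers cover all but 7. So r3c3=7.
Step 29. [r7c3∈{6}] r7c3's peers cover all but 6, so r7c3=6.
Step 30. [r2c2∈{4}] r2c2's peers cover all but 4, so r2c2=4.
Step 31. [r8c7∈{2}] nothing but 2 survives at r8c7, so r8c7=2.
Step 32. [r8c2∈{3}] r8c2 has the single candidate 3 ⇒ r8c2=3.
Step 33. [r1c8∈{5}] r1c8 is down to just 5 ⇒ r1c8=5.
Step 34. [r4c4∈{5}] only 5 remains possible at r4c4. So r4c4=5.
Step 35. [r8c3∈{9}] r8c3 is down to just 9 ⇒ r8c3=9.
Step 36. [r9c1∈{5}] r9c1's peers cover all but 5. So r9c1=5.
Step 37. [r5c4∈{4}] only 4 remains possible at r5c4, so r5c4=4.
Step 38. [r9c9∈{9}] r9c9 is down to just 9. So r9c9=9.
Step 39. [r5c2∈{7}] r5c2 is down to just 7 ⇒ r5c2=7.
Step 40. [r8c6∈{1}] r8c6 is down to just 1 ⇒ r8c6=1.
Step 41. [r2c1∈{1}] r2c1 is down to just 1, so r2c1=1.
Step 42. [r2c9∈{8}] nothing but 8 survives at r2c9 ⇒ r2c9=8.
Step 43. [r6c8∈{4}] r6c8 is down to just 4 ⇒ r6c8=4.
Step 44. [r2c5∈{6}] r2c5's peers cover all but 6 ⇒ r2c5=6.
Step 45. [r2c8∈{2}] r2c8 is down to just 2. So r2c8=2.
Step 46. [r6c7∈{6}] r6c7 is down to just 6. So r6c7=6.

Answer: 9 6 2 1 7 8 4 5 3 / 1 4 3 9 6 5 7 2 8 / 8 5 7 2 3 4 9 1 6 / 2 9 4 5 1 6 8 3 7 / 6 7 1 4 8 3 5 9 2 / 3 8 5 7 9 2 6 4 1 / 4 1 6 8 2 9 3 7 5 / 7 3 9 6 5 1 2 8 4 / 5 2 8 3 4 7 1 6 9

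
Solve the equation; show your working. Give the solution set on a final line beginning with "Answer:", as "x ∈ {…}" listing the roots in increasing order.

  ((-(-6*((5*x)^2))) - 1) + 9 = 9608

Step 1. [((-(-6*((5*x)^2))) - 1) + 9 = 9608] peel the +9: subtract 9 from each side, so sub: (-(-6*((5*x)^2))) - 1 = 9599.
Step 2. [(-(-6*((5*x)^2))) - 1 = 9599] the outer -1 inverts by adding 1, so sub: -(-6*((5*x)^2)) = 9600.
Step 3. [-(-6*((5*x)^2)) = 9600] LHS negated; negate both sides ⇒ neg: -6*((5*x)^2) = -9600.
Step 4. [-6*((5*x)^2) = -9600] -6·(inner) — divide through by -6. So div: (5*x)^2 = 1600.
Step 5. [(5*x)^2 = 1600] 1600 ≥ 0, LHS is (·)² — take ±√. So sqrt: 5*x = 40 or -40.
Step 6. [5*x = 40 or -40] 5 out front; divide by 5, so div: x = 8 or -8.

Answer: x ∈ {-8, 8}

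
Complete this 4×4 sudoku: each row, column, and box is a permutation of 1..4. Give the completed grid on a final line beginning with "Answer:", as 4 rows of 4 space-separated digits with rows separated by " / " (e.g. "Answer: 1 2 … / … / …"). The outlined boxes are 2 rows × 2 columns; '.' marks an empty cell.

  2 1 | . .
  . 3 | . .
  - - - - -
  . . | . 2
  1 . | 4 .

Step 1. [r2c1∈{4}] r2c1 is down to just 4. So r2c1=4.
Step 2. [r3c3∈{1,3}] across row 3, 1 lands solely at r3c3, so r3c3=1.
Step 3. [r1c3∈{3}] nothing but 3 survives at r1c3, so r1c3=3.
Step 4. [r4c4∈{3}] r4c4 is down to just 3. So r4c4=3.
Step 5. [r2c3∈{2}] r2c3 is down to just 2, so r2c3=2.
Step 6. [r3c2∈{4}] nothing but 4 survives at r3c2. So r3c2=4.
Step 7. [r4c2∈{2}] nothing but 2 survives at r4c2. So r4c2=2.
Step 8. [r2c4∈{1}] only 1 remains possible at r2c4, so r2c4=1.
Step 9. [r1c4∈{4}] nothing but 4 survives at r1c4 ⇒ r1c4=4.
Step 10. [r3c1∈{3}] r3c1's peers cover all but 3. So r3c1=3.

Answer: 2 1 3 4 / 4 3 2 1 / 3 4 1 2 / 1 2 4 3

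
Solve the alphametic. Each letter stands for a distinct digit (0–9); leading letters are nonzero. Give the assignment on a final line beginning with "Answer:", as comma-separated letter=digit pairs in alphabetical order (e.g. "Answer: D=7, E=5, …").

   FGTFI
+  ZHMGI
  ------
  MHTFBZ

Step 1. [col 1: I + I ≡ Z (mod 10)] several values work for I in column 1 (I + I ≡ Z (mod 10), carry-in 0); try I=8, so I=8.
Step 2. [M] the sum has 6 digits but both addends have 5; that extra leading digit M is the final carry, namely 1 ⇒ M=1.
Step 3. [col 1: I + I ≡ Z (mod 10)] from column 1 (I=8, carry-in 0, digits 1,8 already taken and all letters distinct): Z must equal 6. So Z=6.
Step 4. [col 2: F + G ≡ B (mod 10)] no forcing yet in column 2 (carry-in 1); F=7 is free and consistent — try it ⇒ F=7.
Step 5. [col 2: F + G ≡ B (mod 10)] no forcing yet in column 2 (carry-in 1); G=2 is free and consistent — try it, so G=2.
Step 6. [col 2: F + G ≡ B (mod 10)] in column 2 we have F+G≡B with carry-in 1; given F=7, G=2 and digits 1,2,6,7,8 already taken and all letters distinct, that pins B to 0 ⇒ B=0.
Step 7. [col 3: T + M ≡ F (mod 10)] in column 3 we have T+M≡F with carry-in 1; given M=1, F=7 and digits 0,1,2,6,7,8 already taken and all letters distinct, that pins T to 5. So T=5.
Step 8. [col 4: G + H ≡ T (mod 10)] column 4: given G=2, T=5, carry-in 0, and digits 0,1,2,5,6,7,8 already taken and all letters distinct, G+H≡T (mod 10) forces H=3, so H=3.

Answer: B=0, F=7, G=2, H=3, I=8, M=1, T=5, Z=6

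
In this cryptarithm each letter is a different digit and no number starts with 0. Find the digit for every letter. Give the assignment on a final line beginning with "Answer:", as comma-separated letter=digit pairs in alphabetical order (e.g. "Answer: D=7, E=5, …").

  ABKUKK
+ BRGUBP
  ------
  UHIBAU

Step 1. [col 1: K + P ≡ U (mod 10)] column 1 (K + P ≡ U (mod 10), carry-in 0) doesn't pin P yet; pick P=5 and continue ⇒ P=5.
Step 2. [col 1: K + P ≡ U (mod 10)] several values work for K in column 1 (K + P ≡ U (mod 10), carry-in 0); try K=1. So K=1.
Step 3. [col 1: K + P ≡ U (mod 10)] in column 1 we have K+P≡U with carry-in 0; given K=1, P=5 and digits 1,5 already taken and all letters distinct, that pins U to 6, so U=6.
Step 4. [col 2: K + B ≡ A (mod 10)] A=3 is one option consistent with column 2 (K + B ≡ A (mod 10), carry-in 0) — take it, so A=3.
Step 5. [col 2: K + B ≡ A (mod 10)] column 2 reads K+B+carry(0)=A with K=1, A=3; with digits 1,3,5,6 already taken and all letters distinct, the only value for B is 2. So B=2.
Step 6. [col 4: K + G ≡ I (mod 10)] no forcing yet in column 4 (carry-in 1); G=7 is free and consistent — try it ⇒ G=7.
Step 7. [col 4: K + G ≡ I (mod 10)] column 4: given K=1, G=7, carry-in 1, and digits 1,2,3,5,6,7 already taken and all letters distinct, K+G≡I (mod 10) forces I=9 ⇒ I=9.
Step 8. [col 5: B + R ≡ H (mod 10)] column 5 reads B+R+carry(0)=H with B=2; with digits 1,2,3,5,6,7,9 already taken and all letters distinct, the only value for H is 0 ⇒ H=0.
Step 9. [col 5: B + R ≡ H (mod 10)] column 5 reads B+R+carry(0)=H with B=2, H=0; with digits 0,1,2,3,5,6,7,9 already taken and all letters distinct, the only value for R is 8. So R=8.

Answer: A=3, B=2, G=7, H=0, I=9, K=1, P=5, R=8, U=6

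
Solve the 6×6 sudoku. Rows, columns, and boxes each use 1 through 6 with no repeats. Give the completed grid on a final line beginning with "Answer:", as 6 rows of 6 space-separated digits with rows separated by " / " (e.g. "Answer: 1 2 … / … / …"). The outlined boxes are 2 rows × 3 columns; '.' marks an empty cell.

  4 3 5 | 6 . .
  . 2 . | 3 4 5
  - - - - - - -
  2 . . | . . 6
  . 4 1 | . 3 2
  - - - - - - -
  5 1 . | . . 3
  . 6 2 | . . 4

Step 1. [r4c4∈{5}] r4c4's peers cover all but 5. So r4c4=5.
Step 2. [r3c5∈{1}] r3c5 has the single candidate 1. So r3c5=1.
Step 3. [r2c3∈{6}] r2c3 has the single candidate 6. So r2c3=6.
Step 4. [r5c4∈{2}] r5c4's peers cover all but 2. So r5c4=2.
Step 5. [r1c5∈{2}] r1c5 has the single candidate 2, so r1c5=2.
Step 6. [r3c3∈{3}] r3c3 is down to just 3 ⇒ r3c3=3.
Step 7. [r4c1∈{6}] nothing but 6 survives at r4c1. So r4c1=6.
Step 8. [r2c1∈{1}] r2c1 has the single candidate 1. So r2c1=1.
Step 9. [r5c3∈{4}] r5c3 has the single candidate 4. So r5c3=4.
Step 10. [r3c4∈{4}] r3c4 is down to just 4, so r3c4=4.
Step 11. [r6c5∈{5}] r6c5 has the single candidate 5. So r6c5=5.
Step 12. [r3c2∈{5}] r3c2 is down to just 5, so r3c2=5.
Step 13. [r6c1∈{3}] r6c1's peers cover all but 3 ⇒ r6c1=3.
Step 14. [r6c4∈{1}] r6c4's peers cover all but 1, so r6c4=1.
Step 15. [r5c5∈{6}] r5c5's peers cover all but 6 ⇒ r5c5=6.
Step 16. [r1c6∈{1}] r1c6 has the single candidate 1. So r1c6=1.

Answer: 4 3 5 6 2 1 / 1 2 6 3 4 5 / 2 5 3 4 1 6 / 6 4 1 5 3 2 / 5 1 4 2 6 3 / 3 6 2 1 5 4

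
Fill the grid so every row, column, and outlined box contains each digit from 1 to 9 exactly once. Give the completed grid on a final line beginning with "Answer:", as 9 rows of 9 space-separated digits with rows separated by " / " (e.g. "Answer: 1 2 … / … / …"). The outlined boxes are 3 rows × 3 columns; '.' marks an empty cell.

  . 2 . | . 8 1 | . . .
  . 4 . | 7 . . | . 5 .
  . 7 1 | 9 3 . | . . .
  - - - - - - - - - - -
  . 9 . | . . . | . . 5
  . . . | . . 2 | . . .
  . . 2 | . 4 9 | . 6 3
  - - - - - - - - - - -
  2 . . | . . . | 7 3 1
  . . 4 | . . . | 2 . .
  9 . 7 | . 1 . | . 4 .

Step 1. [r2c6∈{6}] r2c6 is down to just 6 ⇒ r2c6=6.
Step 2. [r2c7∈{1,3,8,9}] r2c7 is the only open cell in row 2 admitting 1, so r2c7=1.
Step 3. [r6c7∈{8}] nothing but 8 survives at r6c7 ⇒ r6c7=8.
Step 4. [r4c7∈{4}] only 4 remains possible at r4c7. So r4c7=4.
Step 5. [r5c1∈{1,3,4,5,6,7,8}] across row 5, 4 lands solely at r5c1. So r5c1=4.
Step 6. [r3c7∈{6}] r3c7's peers cover all but 6. So r3c7=6.
Step 7. [r9c4∈{2,3,5,6,8}] across row 9, 2 lands solely at r9c4, so r9c4=2.
Step 8. [r6c1∈{1,5,7}] in row 6, 7 fits only at r6c1 ⇒ r6c1=7.
Step 9. [r7c5∈{5,6,9}] row 7 places 9 nowhere but r7c5. So r7c5=9.
Step 10. [r5c7∈{9}] only 9 remains possible at r5c7 ⇒ r5c7=9.
Step 11. [r5c9∈{7}] nothing but 7 survives at r5c9, so r5c9=7.
Step 12. [r5c8∈{1}] only 1 remains possible at r5c8, so r5c8=1.
Step 13. [r1c7∈{3}] nothing but 3 survives at r1c7, so r1c7=3.
Step 14. [r9c7∈{5}] r9c7's peers cover all but 5. So r9c7=5.
Step 15. [r4c8∈{2}] only 2 remains possible at r4c8, so r4c8=2.
Step 16. [r3c8∈{8}] only 8 remains possible at r3c8, so r3c8=8.
Step 17. [r3c1∈{5}] r3c1 is down to just 5, so r3c1=5.
Step 18. [r1c4∈{4,5}] row 1 places 5 nowhere but r1c4 ⇒ r1c4=5.
Step 19. [r6c2∈{1,5}] row 6 places 5 nowhere but r6c2, so r6c2=5.
Step 20. [r4c1∈{1,3,6,8}] across box 4, 1 lands solely at r4c1, so r4c1=1.
Step 21. [r7c3∈{5,6,8}] across col 3, 5 lands solely at r7c3 ⇒ r7c3=5.
Step 22. [r8c6∈{3,5,7,8}] r8c6 is the only open cell in col 6 admitting 5. So r8c6=5.
Step 23. [r4c6∈{3,7,8}] across col 6, 7 lands solely at r4c6 ⇒ r4c6=7.
Step 24. [r4c5∈{6}] nothing but 6 survives at r4c5, so r4c5=6.
Step 25. [r7c4∈{4,6,8}] 4 has one home in col 4: r7c4 ⇒ r7c4=4.
Step 26. [r7c2∈{6,8}] across row 7, 6 lands solely at r7c2. So r7c2=6.
Step 27. [r8c4∈{3,6,8}] in col 4, 6 fits only at r8c4 ⇒ r8c4=6.
Step 28. [r5c3∈{3,6,8}] r5c3 is the only open cell in row 5 admitting 6 ⇒ r5c3=6.
Step 29. [r1c3∈{9}] r1c3's peers cover all but 9. So r1c3=9.
Step 30. [r8c2∈{1,3,8}] 1 has one home in row 8: r8c2 ⇒ r8c2=1.
Step 31. [r8c1∈{3,8}] in row 8, 3 fits only at r8c1 ⇒ r8c1=3.
Step 32. [r5c2∈{3,8}] in col 2, 3 fits only at r5c2, so r5c2=3.
Step 33. [r2c9∈{2,9}] row 2 places 9 nowhere but r2c9 ⇒ r2c9=9.
Step 34. [r9c2∈{8}] nothing but 8 survives at r9c2, so r9c2=8.
Step 35. [r4c3∈{8}] only 8 remains possible at r4c3, so r4c3=8.
Step 36. [r3c9∈{2,4}] across row 3, 2 lands solely at r3c9. So r3c9=2.
Step 37. [r4c4∈{3}] r4c4 has the single candidate 3. So r4c4=3.
Step 38. [r6c4∈{1}] only 1 remains possible at r6c4 ⇒ r6c4=1.
Step 39. [r3c6∈{4}] r3c6 is down to just 4 ⇒ r3c6=4.
Step 40. [r1c9∈{4}] r1c9 has the single candidate 4, so r1c9=4.
Step 41. [r1c1∈{6}] only 6 remains possible at r1c1. So r1c1=6.
Step 42. [r7c6∈{8}] r7c6 is down to just 8, so r7c6=8.
Step 43. [r8c9∈{8}] r8c9 is down to just 8 ⇒ r8c9=8.
Step 44. [r5c5∈{5}] only 5 remains possible at r5c5. So r5c5=5.
Step 45. [r1c8∈{7}] only 7 remains possible at r1c8, so r1c8=7.
Step 46. [r9c9∈{6}] r9c9 has the single candidate 6, so r9c9=6.
Step 47. [r2c1∈{8}] nothing but 8 survives at r2c1. So r2c1=8.
Step 48. [r8c8∈{9}] r8c8 is down to just 9, so r8c8=9.
Step 49. [r8c5∈{7}] r8c5 has the single candidate 7. So r8c5=7.
Step 50. [r9c6∈{3}] r9c6 is down to just 3. So r9c6=3.
Step 51. [r2c5∈{2}] only 2 remains possible at r2c5. So r2c5=2.
Step 52. [r5c4∈{8}] r5c4's peers cover all but 8. So r5c4=8.
Step 53. [r2c3∈{3}] r2c3 has the single candidate 3. So r2c3=3.

Answer: 6 2 9 5 8 1 3 7 4 / 8 4 3 7 2 6 1 5 9 / 5 7 1 9 3 4 6 8 2 / 1 9 8 3 6 7 4 2 5 / 4 3 6 8 5 2 9 1 7 / 7 5 2 1 4 9 8 6 3 / 2 6 5 4 9 8 7 3 1 / 3 1 4 6 7 5 2 9 8 / 9 8 7 2 1 3 5 4 6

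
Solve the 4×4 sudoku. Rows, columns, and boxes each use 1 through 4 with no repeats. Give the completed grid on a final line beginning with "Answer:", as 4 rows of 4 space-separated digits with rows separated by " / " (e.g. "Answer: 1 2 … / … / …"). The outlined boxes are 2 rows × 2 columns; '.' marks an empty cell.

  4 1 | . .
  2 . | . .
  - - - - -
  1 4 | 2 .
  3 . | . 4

Step 1. [r1c3∈{3}] r1c3 has the single candidate 3. So r1c3=3.
Step 2. [r2c4∈{1}] r2c4 is down to just 1. So r2c4=1.
Step 3. [r4c3∈{1}] nothing but 1 survives at r4c3 ⇒ r4c3=1.
Step 4. [r2c2∈{3}] r2c2 is down to just 3. So r2c2=3.
Step 5. [r1c4∈{2}] r1c4 has the single candidate 2, so r1c4=2.
Step 6. [r2c3∈{4}] r2c3 is down to just 4, so r2c3=4.
Step 7. [r4c2∈{2}] r4c2's peers cover all but 2. So r4c2=2.
Step 8. [r3c4∈{3}] r3c4's peers cover all but 3 ⇒ r3c4=3.

Answer: 4 1 3 2 / 2 3 4 1 / 1 4 2 3 / 3 2 1 4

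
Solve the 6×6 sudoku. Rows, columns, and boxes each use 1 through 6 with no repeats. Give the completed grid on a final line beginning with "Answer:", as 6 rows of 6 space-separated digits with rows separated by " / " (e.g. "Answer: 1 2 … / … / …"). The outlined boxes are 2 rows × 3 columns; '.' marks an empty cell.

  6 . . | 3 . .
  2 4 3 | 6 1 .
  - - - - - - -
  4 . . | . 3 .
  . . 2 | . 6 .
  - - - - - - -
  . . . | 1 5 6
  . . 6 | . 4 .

Step 1. [r5c1∈{3}] r5c1 has the single candidate 3 ⇒ r5c1=3.
Step 2. [r1c6∈{2,4,5}] across row 1, 4 lands solely at r1c6. So r1c6=4.
Step 3. [r6c4∈{2}] r6c4 has the single candidate 2. So r6c4=2.
Step 4. [r3c4∈{5}] nothing but 5 survives at r3c4, so r3c4=5.
Step 5. [r3c3∈{1}] nothing but 1 survives at r3c3, so r3c3=1.
Step 6. [r6c1∈{1,5}] across col 1, 1 lands solely at r6c1. So r6c1=1.
Step 7. [r6c2∈{5}] r6c2 is down to just 5, so r6c2=5.
Step 8. [r4c4∈{4}] r4c4 has the single candidate 4 ⇒ r4c4=4.
Step 9. [r1c2∈{1}] r1c2's peers cover all but 1 ⇒ r1c2=1.
Step 10. [r3c2∈{6}] r3c2 is down to just 6, so r3c2=6.
Step 11. [r1c3∈{5}] only 5 remains possible at r1c3. So r1c3=5.
Step 12. [r5c3∈{4}] only 4 remains possible at r5c3 ⇒ r5c3=4.
Step 13. [r4c2∈{3}] r4c2's peers cover all but 3 ⇒ r4c2=3.
Step 14. [r1c5∈{2}] r1c5 has the single candidate 2 ⇒ r1c5=2.
Step 15. [r5c2∈{2}] r5c2 is down to just 2 ⇒ r5c2=2.
Step 16. [r2c6∈{5}] r2c6 is down to just 5, so r2c6=5.
Step 17. [r4c1∈{5}] r4c1's peers cover all but 5 ⇒ r4c1=5.
Step 18. [r3c6∈{2}] r3c6 has the single candidate 2, so r3c6=2.
Step 19. [r6c6∈{3}] r6c6's peers cover all but 3 ⇒ r6c6=3.
Step 20. [r4c6∈{1}] r4c6 is down to just 1. So r4c6=1.

Answer: 6 1 5 3 2 4 / 2 4 3 6 1 5 / 4 6 1 5 3 2 / 5 3 2 4 6 1 / 3 2 4 1 5 6 / 1 5 6 2 4 3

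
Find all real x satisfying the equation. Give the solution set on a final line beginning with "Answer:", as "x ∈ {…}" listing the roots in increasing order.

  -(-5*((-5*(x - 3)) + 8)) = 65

Step 1. [-(-5*((-5*(x - 3)) + 8)) = 65] LHS negated; negate both sides. So neg: -5*((-5*(x - 3)) + 8) = -65.
Step 2. [-5*((-5*(x - 3)) + 8) = -65] -5·(inner) — divide through by -5, so div: (-5*(x - 3)) + 8 = 13.
Step 3. [(-5*(x - 3)) + 8 = 13] the outer +8 inverts by subtracting 8. So sub: -5*(x - 3) = 5.
Step 4. [-5*(x - 3) = 5] LHS = -5·(…); ÷-5 both sides. So div: x - 3 = -1.
Step 5. [x - 3 = -1] -3 is outermost — add 3 both sides ⇒ sub: x = 2.

Answer: x ∈ {2}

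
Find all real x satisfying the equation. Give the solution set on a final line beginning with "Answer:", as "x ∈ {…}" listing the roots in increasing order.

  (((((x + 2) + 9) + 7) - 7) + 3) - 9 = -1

Step 1. [(((((x + 2) + 9) + 7) - 7) + 3) - 9 = -1] peel the -9: add 9 from each side. So sub: ((((x + 2) + 9) + 7) - 7) + 3 = 8.
Step 2. [((((x + 2) + 9) + 7) - 7) + 3 = 8] subtract 3: x sits inside (… + 3). So sub: (((x + 2) + 9) + 7) - 7 = 5.
Step 3. [(((x + 2) + 9) + 7) - 7 = 5] add 7: x sits inside (… - 7). So sub: ((x + 2) + 9) + 7 = 12.
Step 4. [((x + 2) + 9) + 7 = 12] subtract 7: x sits inside (… + 7), so sub: (x + 2) + 9 = 5.
Step 5. [(x + 2) + 9 = 5] 9 comes off first (subtract 9) ⇒ sub: x + 2 = -4.
Step 6. [x + 2 = -4] the outer +2 inverts by subtracting 2, so sub: x = -6.

Answer: x ∈ {-6}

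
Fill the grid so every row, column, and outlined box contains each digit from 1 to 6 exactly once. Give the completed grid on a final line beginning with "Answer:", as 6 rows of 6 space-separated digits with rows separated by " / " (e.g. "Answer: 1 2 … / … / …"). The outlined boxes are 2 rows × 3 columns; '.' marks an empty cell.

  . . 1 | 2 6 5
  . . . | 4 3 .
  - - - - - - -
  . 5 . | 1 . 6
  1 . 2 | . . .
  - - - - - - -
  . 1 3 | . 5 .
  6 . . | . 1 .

Step 1. [r3c3∈{4}] only 4 remains possible at r3c3. So r3c3=4.
Step 2. [r6c4∈{3}] r6c4 is down to just 3, so r6c4=3.
Step 3. [r3c1∈{3}] only 3 remains possible at r3c1 ⇒ r3c1=3.
Step 4. [r1c1∈{4}] nothing but 4 survives at r1c1. So r1c1=4.
Step 5. [r5c1∈{2}] r5c1 is down to just 2 ⇒ r5c1=2.
Step 6. [r2c3∈{5,6}] col 3 places 6 nowhere but r2c3. So r2c3=6.
Step 7. [r5c6∈{4}] r5c6's peers cover all but 4 ⇒ r5c6=4.
Step 8. [r2c2∈{2}] only 2 remains possible at r2c2, so r2c2=2.
Step 9. [r6c6∈{2}] r6c6's peers cover all but 2. So r6c6=2.
Step 10. [r4c4∈{5}] r4c4 has the single candidate 5. So r4c4=5.
Step 11. [r1c2∈{3}] nothing but 3 survives at r1c2. So r1c2=3.
Step 12. [r4c5∈{4}] r4c5 has the single candidate 4. So r4c5=4.
Step 13. [r4c6∈{3}] r4c6 is down to just 3 ⇒ r4c6=3.
Step 14. [r3c5∈{2}] only 2 remains possible at r3c5 ⇒ r3c5=2.
Step 15. [r2c1∈{5}] r2c1's peers cover all but 5, so r2c1=5.
Step 16. [r2c6∈{1}] r2c6 is down to just 1, so r2c6=1.
Step 17. [r4c2∈{6}] only 6 remains possible at r4c2, so r4c2=6.
Step 18. [r6c2∈{4}] only 4 remains possible at r6c2 ⇒ r6c2=4.
Step 19. [r5c4∈{6}] r5c4 is down to just 6. So r5c4=6.
Step 20. [r6c3∈{5}] r6c3 is down to just 5 ⇒ r6c3=5.

Answer: 4 3 1 2 6 5 / 5 2 6 4 3 1 / 3 5 4 1 2 6 / 1 6 2 5 4 3 / 2 1 3 6 5 4 / 6 4 5 3 1 2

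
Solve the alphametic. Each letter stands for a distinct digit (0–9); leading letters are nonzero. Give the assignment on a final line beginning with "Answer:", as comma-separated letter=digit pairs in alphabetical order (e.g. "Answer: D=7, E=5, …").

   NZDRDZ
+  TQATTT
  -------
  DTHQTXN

Step 1. [col 1: Z + T ≡ N (mod 10)] no forcing yet in column 1 (carry-in 0); Z=4 is free and consistent — try it. So Z=4.
Step 2. [col 1: Z + T ≡ N (mod 10)] no forcing yet in column 1 (carry-in 0); N=9 is free and consistent — try it, so N=9.
Step 3. [D] the sum has 7 digits but both addends have 6; that extra leading digit D is the final carry, namely 1 ⇒ D=1.
Step 4. [col 1: Z + T ≡ N (mod 10)] column 1: given Z=4, N=9, carry-in 0, and digits 1,4,9 already taken and all letters distinct, Z+T≡N (mod 10) forces T=5, so T=5.
Step 5. [col 2: D + T ≡ X (mod 10)] in column 2 we have D+T≡X with carry-in 0; given D=1, T=5 and digits 1,4,5,9 already taken and all letters distinct, that pins X to 6. So X=6.
Step 6. [col 3: R + T ≡ T (mod 10)] in column 3 we have R+T≡T with carry-in 0; given T=5 and digits 1,4,5,6,9 already taken and all letters distinct, that pins R to 0 ⇒ R=0.
Step 7. [col 4: D + A ≡ Q (mod 10)] column 4 (D + A ≡ Q (mod 10), carry-in 0) doesn't pin Q yet; pick Q=8 and continue ⇒ Q=8.
Step 8. [col 4: D + A ≡ Q (mod 10)] column 4 reads D+A+carry(0)=Q with D=1, Q=8; with digits 0,1,4,5,6,8,9 already taken and all letters distinct, the only value for A is 7, so A=7.
Step 9. [col 5: Z + Q ≡ H (mod 10)] column 5 reads Z+Q+carry(0)=H with Z=4, Q=8; with digits 0,1,4,5,6,7,8,9 already taken and all letters distinct, the only value for H is 2 ⇒ H=2.

Answer: A=7, D=1, H=2, N=9, Q=8, R=0, T=5, X=6, Z=4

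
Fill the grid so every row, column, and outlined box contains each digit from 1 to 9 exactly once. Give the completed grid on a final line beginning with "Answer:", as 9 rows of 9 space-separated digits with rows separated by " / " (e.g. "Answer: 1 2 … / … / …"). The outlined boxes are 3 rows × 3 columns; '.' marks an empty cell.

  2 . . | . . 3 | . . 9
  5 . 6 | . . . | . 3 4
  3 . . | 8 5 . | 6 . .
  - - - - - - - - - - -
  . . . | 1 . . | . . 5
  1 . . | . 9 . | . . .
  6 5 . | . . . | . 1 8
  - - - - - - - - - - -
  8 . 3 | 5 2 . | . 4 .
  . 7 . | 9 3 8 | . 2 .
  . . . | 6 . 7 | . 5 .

Step 1. [r8c7∈{1}] r8c7's peers cover all but 1 ⇒ r8c7=1.
Step 2. [r4c1∈{4,7,9}] 7 has one home in col 1: r4c1 ⇒ r4c1=7.
Step 3. [r9c5∈{1,4}] box 8 places 4 nowhere but r9c5. So r9c5=4.
Step 4. [r3c8∈{7}] r3c8 is down to just 7. So r3c8=7.
Step 5. [r1c3∈{1,4,7,8}] 7 has one home in col 3: r1c3 ⇒ r1c3=7.
Step 6. [r4c8∈{6,9}] col 8 places 9 nowhere but r4c8 ⇒ r4c8=9.
Step 7. [r1c4∈{4}] r1c4 has the single candidate 4, so r1c4=4.
Step 8. [r3c9∈{1,2}] across col 9, 1 lands solely at r3c9, so r3c9=1.
Step 9. [r5c9∈{2,3,6,7}] 2 has one home in col 9: r5c9. So r5c9=2.
Step 10. [r3c6∈{2,9}] row 3 places 2 nowhere but r3c6. So r3c6=2.
Step 11. [r9c3∈{1,2,9}] col 3 places 1 nowhere but r9c3, so r9c3=1.
Step 12. [r6c6∈{4}] only 4 remains possible at r6c6, so r6c6=4.
Step 13. [r9c7∈{3,8,9}] row 9 places 8 nowhere but r9c7. So r9c7=8.
Step 14. [r2c2∈{1,8,9}] r2c2 is the only open cell in row 2 admitting 8. So r2c2=8.
Step 15. [r6c5∈{7}] nothing but 7 survives at r6c5 ⇒ r6c5=7.
Step 16. [r5c7∈{3,4,7}] row 5 places 7 nowhere but r5c7. So r5c7=7.
Step 17. [r4c7∈{3,4}] col 7 places 4 nowhere but r4c7. So r4c7=4.
Step 18. [r9c2∈{2,9}] 2 has one home in row 9: r9c2 ⇒ r9c2=2.
Step 19. [r2c5∈{1}] r2c5 has the single candidate 1, so r2c5=1.
Step 20. [r4c5∈{6,8}] across col 5, 8 lands solely at r4c5, so r4c5=8.
Step 21. [r7c2∈{6,9}] in col 2, 6 fits only at r7c2, so r7c2=6.
Step 22. [r6c4∈{2,3}] r6c4 is the only open cell in col 4 admitting 2. So r6c4=2.
Step 23. [r3c2∈{4,9}] in col 2, 9 fits only at r3c2 ⇒ r3c2=9.
Step 24. [r5c2∈{3,4}] in col 2, 4 fits only at r5c2 ⇒ r5c2=4.
Step 25. [r8c3∈{4,5}] 5 has one home in row 8: r8c3, so r8c3=5.
Step 26. [r4c6∈{6}] r4c6's peers cover all but 6 ⇒ r4c6=6.
Step 27. [r1c5∈{6}] only 6 remains possible at r1c5 ⇒ r1c5=6.
Step 28. [r1c2∈{1}] nothing but 1 survives at r1c2, so r1c2=1.
Step 29. [r8c9∈{6}] only 6 remains possible at r8c9 ⇒ r8c9=6.
Step 30. [r5c8∈{6}] r5c8 is down to just 6. So r5c8=6.
Step 31. [r6c7∈{3}] r6c7 is down to just 3, so r6c7=3.
Step 32. [r6c3∈{9}] only 9 remains possible at r6c3, so r6c3=9.
Step 33. [r5c6∈{5}] only 5 remains possible at r5c6, so r5c6=5.
Step 34. [r4c2∈{3}] r4c2's peers cover all but 3, so r4c2=3.
Step 35. [r5c4∈{3}] nothing but 3 survives at r5c4. So r5c4=3.
Step 36. [r1c8∈{8}] r1c8 has the single candidate 8 ⇒ r1c8=8.
Step 37. [r3c3∈{4}] nothing but 4 survives at r3c3. So r3c3=4.
Step 38. [r9c9∈{3}] r9c9 has the single candidate 3. So r9c9=3.
Step 39. [r2c6∈{9}] r2c6 is down to just 9 ⇒ r2c6=9.
Step 40. [r7c9∈{7}] only 7 remains possible at r7c9. So r7c9=7.
Step 41. [r4c3∈{2}] r4c3 has the single candidate 2. So r4c3=2.
Step 42. [r8c1∈{4}] nothing but 4 survives at r8c1 ⇒ r8c1=4.
Step 43. [r5c3∈{8}] nothing but 8 survives at r5c3 ⇒ r5c3=8.
Step 44. [r7c7∈{9}] only 9 remains possible at r7c7. So r7c7=9.
Step 45. [r2c4∈{7}] r2c4's peers cover all but 7. So r2c4=7.
Step 46. [r7c6∈{1}] nothing but 1 survives at r7c6, so r7c6=1.
Step 47. [r2c7∈{2}] nothing but 2 survives at r2c7. So r2c7=2.
Step 48. [r1c7∈{5}] nothing but 5 survives at r1c7. So r1c7=5.
Step 49. [r9c1∈{9}] r9c1's peers cover all but 9. So r9c1=9.

Answer: 2 1 7 4 6 3 5 8 9 / 5 8 6 7 1 9 2 3 4 / 3 9 4 8 5 2 6 7 1 / 7 3 2 1 8 6 4 9 5 / 1 4 8 3 9 5 7 6 2 / 6 5 9 2 7 4 3 1 8 / 8 6 3 5 2 1 9 4 7 / 4 7 5 9 3 8 1 2 6 / 9 2 1 6 4 7 8 5 3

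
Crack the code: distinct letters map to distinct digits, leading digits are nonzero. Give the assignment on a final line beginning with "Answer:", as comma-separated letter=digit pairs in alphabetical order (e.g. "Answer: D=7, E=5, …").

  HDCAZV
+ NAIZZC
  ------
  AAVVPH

Step 1. [col 1: V + C ≡ H (mod 10)] no forcing yet in column 1 (carry-in 0); V=8 is free and consistent — try it. So V=8.
Step 2. [col 1: V + C ≡ H (mod 10)] H=4 is one option consistent with column 1 (V + C ≡ H (mod 10), carry-in 0) — take it, so H=4.
Step 3. [col 1: V + C ≡ H (mod 10)] column 1 reads V+C+carry(0)=H with V=8, H=4; with digits 4,8 already taken and all letters distinct, the only value for C is 6, so C=6.
Step 4. [col 2: Z + Z ≡ P (mod 10)] several values work for Z in column 2 (Z + Z ≡ P (mod 10), carry-in 1); try Z=3, so Z=3.
Step 5. [col 2: Z + Z ≡ P (mod 10)] column 2: given Z=3, carry-in 1, and digits 3,4,6,8 already taken and all letters distinct, Z+Z≡P (mod 10) forces P=7 ⇒ P=7.
Step 6. [col 3: A + Z ≡ V (mod 10)] from column 3 (Z=3, V=8, carry-in 0, digits 3,4,6,7,8 already taken and all letters distinct): A must equal 5 ⇒ A=5.
Step 7. [col 4: C + I ≡ V (mod 10)] column 4: given C=6, V=8, carry-in 0, and digits 3,4,5,6,7,8 already taken and all letters distinct, C+I≡V (mod 10) forces I=2. So I=2.
Step 8. [col 5: D + A ≡ A (mod 10)] from column 5 (A=5, carry-in 0, digits 2,3,4,5,6,7,8 already taken and all letters distinct): D must equal 0, so D=0.
Step 9. [col 6: H + N ≡ A (mod 10)] column 6 reads H+N+carry(0)=A with H=4, A=5; with digits 0,2,3,4,5,6,7,8 already taken and all letters distinct, the only value for N is 1 ⇒ N=1.

Answer: A=5, C=6, D=0, H=4, I=2, N=1, P=7, V=8, Z=3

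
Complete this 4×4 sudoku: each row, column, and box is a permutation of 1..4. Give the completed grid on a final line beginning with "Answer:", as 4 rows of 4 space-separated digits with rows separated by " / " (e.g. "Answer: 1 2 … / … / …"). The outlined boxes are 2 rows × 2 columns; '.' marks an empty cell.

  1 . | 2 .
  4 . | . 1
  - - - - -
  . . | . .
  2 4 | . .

Step 1. [r2c3∈{3}] nothing but 3 survives at r2c3 ⇒ r2c3=3.
Step 2. [r3c2∈{1,3}] col 2 places 1 nowhere but r3c2, so r3c2=1.
Step 3. [r3c4∈{2,3,4}] in row 3, 2 fits only at r3c4, so r3c4=2.
Step 4. [r3c1∈{3}] nothing but 3 survives at r3c1 ⇒ r3c1=3.
Step 5. [r1c2∈{3}] only 3 remains possible at r1c2 ⇒ r1c2=3.
Step 6. [r4c3∈{1}] r4c3 is down to just 1. So r4c3=1.
Step 7. [r4c4∈{3}] r4c4 is down to just 3 ⇒ r4c4=3.
Step 8. [r3c3∈{4}] only 4 remains possible at r3c3, so r3c3=4.
Step 9. [r2c2∈{2}] nothing but 2 survives at r2c2, so r2c2=2.
Step 10. [r1c4∈{4}] r1c4 has the single candidate 4. So r1c4=4.

Answer: 1 3 2 4 / 4 2 3 1 / 3 1 4 2 / 2 4 1 3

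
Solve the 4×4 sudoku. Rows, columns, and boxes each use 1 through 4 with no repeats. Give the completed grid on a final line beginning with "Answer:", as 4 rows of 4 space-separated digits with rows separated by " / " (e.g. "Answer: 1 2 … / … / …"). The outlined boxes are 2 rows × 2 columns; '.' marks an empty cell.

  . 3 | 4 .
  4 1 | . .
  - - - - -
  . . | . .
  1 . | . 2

Step 1. [r4c3∈{3}] nothing but 3 survives at r4c3 ⇒ r4c3=3.
Step 2. [r3c4∈{1,4}] col 4 places 4 nowhere but r3c4. So r3c4=4.
Step 3. [r3c1∈{2,3}] 3 has one home in row 3: r3c1 ⇒ r3c1=3.
Step 4. [r1c4∈{1}] only 1 remains possible at r1c4, so r1c4=1.
Step 5. [r3c3∈{1}] r3c3 has the single candidate 1, so r3c3=1.
Step 6. [r2c3∈{2}] r2c3's peers cover all but 2 ⇒ r2c3=2.
Step 7. [r1c1∈{2}] r1c1's peers cover all but 2 ⇒ r1c1=2.
Step 8. [r2c4∈{3}] only 3 remains possible at r2c4 ⇒ r2c4=3.
Step 9. [r4c2∈{4}] only 4 remains possible at r4c2 ⇒ r4c2=4.
Step 10. [r3c2∈{2}] nothing but 2 survives at r3c2, so r3c2=2.

Answer: 2 3 4 1 / 4 1 2 3 / 3 2 1 4 / 1 4 3 2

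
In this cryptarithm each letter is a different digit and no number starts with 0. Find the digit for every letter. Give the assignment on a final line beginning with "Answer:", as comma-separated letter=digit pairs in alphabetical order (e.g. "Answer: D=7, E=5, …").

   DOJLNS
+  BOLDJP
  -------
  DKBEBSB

Step 1. [D] the sum has 7 digits but both addends have 6; that extra leading digit D is the final carry, namely 1, so D=1.
Step 2. [col 1: S + P ≡ B (mod 10)] several values work for B in column 1 (S + P ≡ B (mod 10), carry-in 0); try B=9. So B=9.
Step 3. [col 1: S + P ≡ B (mod 10)] several values work for P in column 1 (S + P ≡ B (mod 10), carry-in 0); try P=6, so P=6.
Step 4. [col 1: S + P ≡ B (mod 10)] from column 1 (P=6, B=9, carry-in 0, digits 1,6,9 already taken and all letters distinct): S must equal 3 ⇒ S=3.
Step 5. [col 2: N + J ≡ S (mod 10)] N=8 is one option consistent with column 2 (N + J ≡ S (mod 10), carry-in 0) — take it ⇒ N=8.
Step 6. [col 2: N + J ≡ S (mod 10)] column 2 reads N+J+carry(0)=S with N=8, S=3; with digits 1,3,6,8,9 already taken and all letters distinct, the only value for J is 5, so J=5.
Step 7. [col 3: L + D ≡ B (mod 10)] column 3: given D=1, B=9, carry-in 1, and digits 1,3,5,6,8,9 already taken and all letters distinct, L+D≡B (mod 10) forces L=7 ⇒ L=7.
Step 8. [col 4: J + L ≡ E (mod 10)] column 4: given J=5, L=7, carry-in 0, and digits 1,3,5,6,7,8,9 already taken and all letters distinct, J+L≡E (mod 10) forces E=2. So E=2.
Step 9. [col 5: O + O ≡ B (mod 10)] column 5 reads O+O+carry(1)=B with B=9; with digits 1,2,3,5,6,7,8,9 already taken and all letters distinct, the only value for O is 4. So O=4.
Step 10. [col 6: D + B ≡ K (mod 10)] column 6: given D=1, B=9, carry-in 0, and digits 1,2,3,4,5,6,7,8,9 already taken and all letters distinct, D+B≡K (mod 10) forces K=0, so K=0.

Answer: B=9, D=1, E=2, J=5, K=0, L=7, N=8, O=4, P=6, S=3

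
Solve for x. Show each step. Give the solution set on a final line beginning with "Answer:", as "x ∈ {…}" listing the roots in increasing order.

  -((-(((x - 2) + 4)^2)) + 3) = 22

Step 1. [-((-(((x - 2) + 4)^2)) + 3) = 22] LHS negated; negate both sides. So neg: (-(((x - 2) + 4)^2)) + 3 = -22.
Step 2. [(-(((x - 2) + 4)^2)) + 3 = -22] peel the +3: subtract 3 from each side ⇒ sub: -(((x - 2) + 4)^2) = -25.
Step 3. [-(((x - 2) + 4)^2) = -25] flip signs both sides, so neg: ((x - 2) + 4)^2 = 25.
Step 4. [((x - 2) + 4)^2 = 25] 25 ≥ 0, LHS is (·)² — take ±√ ⇒ sqrt: (x - 2) + 4 = 5 or -5.
Step 5. [(x - 2) + 4 = 5 or -5] +4 is outermost — subtract 4 both sides ⇒ sub: x - 2 = 1 or -9.
Step 6. [x - 2 = 1 or -9] -2 is outermost — add 2 both sides ⇒ sub: x = 3 or -7.

Answer: x ∈ {-7, 3}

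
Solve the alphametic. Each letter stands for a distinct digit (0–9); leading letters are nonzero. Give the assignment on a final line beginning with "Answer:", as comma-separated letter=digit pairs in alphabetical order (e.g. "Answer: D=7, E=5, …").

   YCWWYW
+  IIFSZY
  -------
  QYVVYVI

Step 1. [col 1: W + Y ≡ I (mod 10)] no forcing yet in column 1 (carry-in 0); I=9 is free and consistent — try it. So I=9.
Step 2. [col 1: W + Y ≡ I (mod 10)] several values work for W in column 1 (W + Y ≡ I (mod 10), carry-in 0); try W=2, so W=2.
Step 3. [Q] the sum has 7 digits but both addends have 6; that extra leading digit Q is the final carry, namely 1 ⇒ Q=1.
Step 4. [col 1: W + Y ≡ I (mod 10)] column 1: given W=2, I=9, carry-in 0, and digits 1,2,9 already taken and all letters distinct, W+Y≡I (mod 10) forces Y=7. So Y=7.
Step 5. [col 2: Y + Z ≡ V (mod 10)] column 2 (Y + Z ≡ V (mod 10), carry-in 0) doesn't pin V yet; pick V=5 and continue. So V=5.
Step 6. [col 2: Y + Z ≡ V (mod 10)] in column 2 we have Y+Z≡V with carry-in 0; given Y=7, V=5 and digits 1,2,5,7,9 already taken and all letters distinct, that pins Z to 8 ⇒ Z=8.
Step 7. [col 3: W + S ≡ Y (mod 10)] in column 3 we have W+S≡Y with carry-in 1; given W=2, Y=7 and digits 1,2,5,7,8,9 already taken and all letters distinct, that pins S to 4. So S=4.
Step 8. [col 4: W + F ≡ V (mod 10)] in column 4 we have W+F≡V with carry-in 0; given W=2, V=5 and digits 1,2,4,5,7,8,9 already taken and all letters distinct, that pins F to 3. So F=3.
Step 9. [col 5: C + I ≡ V (mod 10)] column 5: given I=9, V=5, carry-in 0, and digits 1,2,3,4,5,7,8,9 already taken and all letters distinct, C+I≡V (mod 10) forces C=6, so C=6.

Answer: C=6, F=3, I=9, Q=1, S=4, V=5, W=2, Y=7, Z=8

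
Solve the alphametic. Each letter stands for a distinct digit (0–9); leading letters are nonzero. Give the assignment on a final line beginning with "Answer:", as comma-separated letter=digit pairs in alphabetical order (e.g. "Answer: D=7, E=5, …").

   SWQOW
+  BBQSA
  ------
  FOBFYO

Step 1. [col 1: W + A ≡ O (mod 10)] several values work for O in column 1 (W + A ≡ O (mod 10), carry-in 0); try O=2, so O=2.
Step 2. [F] F is the leading digit of a 6-digit sum of two 5-digit numbers; the final carry is exactly 1, so F=1.
Step 3. [col 1: W + A ≡ O (mod 10)] several values work for W in column 1 (W + A ≡ O (mod 10), carry-in 0); try W=9 ⇒ W=9.
Step 4. [col 1: W + A ≡ O (mod 10)] from column 1 (W=9, O=2, carry-in 0, digits 1,2,9 already taken and all letters distinct): A must equal 3 ⇒ A=3.
Step 5. [col 2: O + S ≡ Y (mod 10)] several values work for Y in column 2 (O + S ≡ Y (mod 10), carry-in 1); try Y=0. So Y=0.
Step 6. [col 2: O + S ≡ Y (mod 10)] from column 2 (O=2, Y=0, carry-in 1, digits 0,1,2,3,9 already taken and all letters distinct): S must equal 7 ⇒ S=7.
Step 7. [col 3: Q + Q ≡ F (mod 10)] column 3: given F=1, carry-in 1, and digits 0,1,2,3,7,9 already taken and all letters distinct, Q+Q≡F (mod 10) forces Q=5, so Q=5.
Step 8. [col 4: W + B ≡ B (mod 10)] no forcing yet in column 4 (carry-in 1); B=4 is free and consistent — try it, so B=4.

Answer: A=3, B=4, F=1, O=2, Q=5, S=7, W=9, Y=0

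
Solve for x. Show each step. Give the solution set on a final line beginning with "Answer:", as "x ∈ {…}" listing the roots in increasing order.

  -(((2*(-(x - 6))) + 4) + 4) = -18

Step 1. [-(((2*(-(x - 6))) + 4) + 4) = -18] leading − — multiply by −1 ⇒ neg: ((2*(-(x - 6))) + 4) + 4 = 18.
Step 2. [((2*(-(x - 6))) + 4) + 4 = 18] subtract 4: x sits inside (… + 4) ⇒ sub: (2*(-(x - 6))) + 4 = 14.
Step 3. [(2*(-(x - 6))) + 4 = 14] 2 | LHS and 2 | 14: pull 2 out ⇒ factor: (-(x - 6)) + 2 = 7.
Step 4. [(-(x - 6)) + 2 = 7] peel the +2: subtract 2 from each side, so sub: -(x - 6) = 5.
Step 5. [-(x - 6) = 5] LHS negated; negate both sides ⇒ neg: x - 6 = -5.
Step 6. [x - 6 = -5] peel the -6: add 6 from each side ⇒ sub: x = 1.

Answer: x ∈ {1}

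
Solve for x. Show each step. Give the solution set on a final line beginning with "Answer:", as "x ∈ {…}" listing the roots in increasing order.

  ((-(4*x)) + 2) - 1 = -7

Step 1. [((-(4*x)) + 2) - 1 = -7] 1 comes off first (add 1), so sub: (-(4*x)) + 2 = -6.
Step 2. [(-(4*x)) + 2 = -6] peel the +2: subtract 2 from each side. So sub: -(4*x) = -8.
Step 3. [-(4*x) = -8] LHS negated; negate both sides ⇒ neg: 4*x = 8.
Step 4. [4*x = 8] leading coefficient 4: divide by 4 ⇒ div: x = 2.

Answer: x ∈ {2}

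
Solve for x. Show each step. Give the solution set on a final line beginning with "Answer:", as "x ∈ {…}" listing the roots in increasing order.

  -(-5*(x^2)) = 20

Step 1. [-(-5*(x^2)) = 20] leading − — multiply by −1. So neg: -5*(x^2) = -20.
Step 2. [-5*(x^2) = -20] -5·(inner) — divide through by -5. So div: x^2 = 4.
Step 3. [x^2 = 4] √ both sides: 4 ≥ 0 gives two branches ⇒ sqrt: x = 2 or -2.

Answer: x ∈ {-2, 2}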